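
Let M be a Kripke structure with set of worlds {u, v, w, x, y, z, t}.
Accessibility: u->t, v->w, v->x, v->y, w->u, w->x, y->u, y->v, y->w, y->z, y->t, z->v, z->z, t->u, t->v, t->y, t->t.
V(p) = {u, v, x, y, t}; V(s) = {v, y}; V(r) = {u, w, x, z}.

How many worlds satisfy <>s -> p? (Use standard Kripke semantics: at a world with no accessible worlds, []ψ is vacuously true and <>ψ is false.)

6

Recall that <>ψ holds at a world iff ψ holds at some accessible world.
Let φ = <>s -> p. Evaluate φ at each world:
  u (successors {t}): φ is true.
  v (successors {w, x, y}): φ is true.
  w (successors {u, x}): φ is true.
  x (successors ∅): φ is true.
  y (successors {u, v, w, z, t}): φ is true.
  z (successors {v, z}): φ is false.
  t (successors {u, v, y, t}): φ is true.
For instance, at t:
  At t: <>s is true, p is true, so <>s -> p is true.
    At t: <>s requires s at some successor in {u, v, y, t}.
      s holds at v, so <>s is true at t.
Satisfying worlds: {u, v, w, x, y, t}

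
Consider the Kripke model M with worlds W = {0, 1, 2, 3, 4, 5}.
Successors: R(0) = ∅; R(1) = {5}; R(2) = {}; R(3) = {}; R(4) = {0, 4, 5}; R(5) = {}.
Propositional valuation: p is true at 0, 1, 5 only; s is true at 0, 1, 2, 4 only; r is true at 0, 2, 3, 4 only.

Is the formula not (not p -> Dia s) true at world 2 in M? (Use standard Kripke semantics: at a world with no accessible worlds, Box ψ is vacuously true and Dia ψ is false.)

At 2: not p -> Dia s is false, so not (not p -> Dia s) is true.
  At 2: not p is true, Dia s is false, so not p -> Dia s is false.
    At 2: no accessible worlds, so Dia s is false.

Yes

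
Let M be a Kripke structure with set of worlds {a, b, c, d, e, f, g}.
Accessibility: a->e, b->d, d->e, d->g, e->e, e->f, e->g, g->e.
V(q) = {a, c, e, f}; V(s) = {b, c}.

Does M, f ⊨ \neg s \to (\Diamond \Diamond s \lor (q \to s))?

Recall that \Diamond ψ holds at a world iff ψ holds at some accessible world.
At f: \neg s is true, \Diamond \Diamond s \lor (q \to s) is false, so \neg s \to (\Diamond \Diamond s \lor (q \to s)) is false.
  At f: \Diamond \Diamond s is false, q \to s is false, so \Diamond \Diamond s \lor (q \to s) is false.
    At f: no accessible worlds, so \Diamond \Diamond s is false.

No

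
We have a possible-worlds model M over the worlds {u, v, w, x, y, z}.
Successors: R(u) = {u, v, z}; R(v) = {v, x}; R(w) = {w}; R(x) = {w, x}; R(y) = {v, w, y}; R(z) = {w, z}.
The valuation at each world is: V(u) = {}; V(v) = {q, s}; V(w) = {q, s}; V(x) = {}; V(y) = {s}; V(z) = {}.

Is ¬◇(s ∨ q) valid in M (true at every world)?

Let φ = ¬◇(s ∨ q). Evaluate φ at each world:
  u (successors {u, v, z}): φ is false.
  v (successors {v, x}): φ is false.
  w (successors {w}): φ is false.
  x (successors {w, x}): φ is false.
  y (successors {v, w, y}): φ is false.
  z (successors {w, z}): φ is false.
Detail at u (counterexample):
  At u: ◇(s ∨ q) is true, so ¬◇(s ∨ q) is false.
    At u: ◇(s ∨ q) requires s ∨ q at some successor in {u, v, z}.
      s ∨ q holds at v, so ◇(s ∨ q) is true at u.

No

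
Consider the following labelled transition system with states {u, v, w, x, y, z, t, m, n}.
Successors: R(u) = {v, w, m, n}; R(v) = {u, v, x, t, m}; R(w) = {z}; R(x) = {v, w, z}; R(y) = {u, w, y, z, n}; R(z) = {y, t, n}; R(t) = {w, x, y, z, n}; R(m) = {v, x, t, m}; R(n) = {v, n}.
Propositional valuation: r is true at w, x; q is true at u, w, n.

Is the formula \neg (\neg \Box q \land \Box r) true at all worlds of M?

Let φ = \neg (\neg \Box q \land \Box r). Evaluate φ at each world:
  u (successors {v, w, m, n}): φ is true.
  v (successors {u, v, x, t, m}): φ is true.
  w (successors {z}): φ is true.
  x (successors {v, w, z}): φ is true.
  y (successors {u, w, y, z, n}): φ is true.
  z (successors {y, t, n}): φ is true.
  t (successors {w, x, y, z, n}): φ is true.
  m (successors {v, x, t, m}): φ is true.
  n (successors {v, n}): φ is true.
For instance, at x:
  At x: \neg \Box q \land \Box r is false, so \neg (\neg \Box q \land \Box r) is true.
    At x: \neg \Box q is true, \Box r is false, so \neg \Box q \land \Box r is false.
      At x: \Box q is false, so \neg \Box q is true.
      At x: \Box r requires r at every successor {v, w, z}.
        r fails at v, so \Box r is false at x.

Yes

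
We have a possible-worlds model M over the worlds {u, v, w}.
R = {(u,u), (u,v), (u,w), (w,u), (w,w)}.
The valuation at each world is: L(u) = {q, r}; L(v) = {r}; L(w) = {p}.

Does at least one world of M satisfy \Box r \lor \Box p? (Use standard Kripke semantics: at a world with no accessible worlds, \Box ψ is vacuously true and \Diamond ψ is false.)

Yes

Let φ = \Box r \lor \Box p. Evaluate φ at each world:
  u (successors {u, v, w}): φ is false.
  v (successors ∅): φ is true.
  w (successors {u, w}): φ is false.
Detail at v (witness):
  At v: \Box r is true, \Box p is true, so \Box r \lor \Box p is true.
    At v: no accessible worlds, so \Box r holds vacuously.
    At v: no accessible worlds, so \Box p holds vacuously.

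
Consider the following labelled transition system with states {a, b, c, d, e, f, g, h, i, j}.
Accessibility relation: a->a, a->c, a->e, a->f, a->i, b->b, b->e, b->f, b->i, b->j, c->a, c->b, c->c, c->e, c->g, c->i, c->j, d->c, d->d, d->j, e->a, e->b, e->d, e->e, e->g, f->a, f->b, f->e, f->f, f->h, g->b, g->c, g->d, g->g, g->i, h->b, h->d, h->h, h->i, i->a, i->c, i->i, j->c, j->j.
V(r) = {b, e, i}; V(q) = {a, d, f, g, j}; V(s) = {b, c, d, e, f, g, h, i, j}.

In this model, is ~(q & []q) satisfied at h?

At h: q & []q is false, so ~(q & []q) is true.
  At h: q is false, []q is false, so q & []q is false.
    At h: []q requires q at every successor {b, d, h, i}.
      q fails at b, so []q is false at h.

Yes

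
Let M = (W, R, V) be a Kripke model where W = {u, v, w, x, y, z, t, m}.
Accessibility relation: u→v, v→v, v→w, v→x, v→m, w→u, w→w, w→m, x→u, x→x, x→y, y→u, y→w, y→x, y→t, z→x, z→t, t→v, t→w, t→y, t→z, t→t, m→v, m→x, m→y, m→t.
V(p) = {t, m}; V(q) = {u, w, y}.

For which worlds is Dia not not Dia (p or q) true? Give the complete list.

u, v, w, x, y, z, t, m

Let φ = Dia not not Dia (p or q). Evaluate φ at each world:
  u (successors {v}): φ is true.
  v (successors {v, w, x, m}): φ is true.
  w (successors {u, w, m}): φ is true.
  x (successors {u, x, y}): φ is true.
  y (successors {u, w, x, t}): φ is true.
  z (successors {x, t}): φ is true.
  t (successors {v, w, y, z, t}): φ is true.
  m (successors {v, x, y, t}): φ is true.
For instance, at t:
  At t: Dia not not Dia (p or q) requires not not Dia (p or q) at some successor in {v, w, y, z, t}.
    not not Dia (p or q) holds at v, so Dia not not Dia (p or q) is true at t.
      At v: not Dia (p or q) is false, so not not Dia (p or q) is true.
Satisfying worlds: {u, v, w, x, y, z, t, m}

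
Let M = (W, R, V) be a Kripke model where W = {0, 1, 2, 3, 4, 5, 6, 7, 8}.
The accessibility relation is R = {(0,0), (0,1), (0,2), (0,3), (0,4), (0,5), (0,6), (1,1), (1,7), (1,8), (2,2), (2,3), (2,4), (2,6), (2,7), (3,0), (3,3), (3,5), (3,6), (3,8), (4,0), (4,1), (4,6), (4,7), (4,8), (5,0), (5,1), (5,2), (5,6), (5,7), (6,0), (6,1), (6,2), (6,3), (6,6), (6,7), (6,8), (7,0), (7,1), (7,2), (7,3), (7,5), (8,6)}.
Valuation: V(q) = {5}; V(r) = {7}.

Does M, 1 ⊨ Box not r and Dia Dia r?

At 1: Box not r is false, Dia Dia r is true, so Box not r and Dia Dia r is false.
  At 1: Box not r requires not r at every successor {1, 7, 8}.
    not r fails at 7, so Box not r is false at 1.
  At 1: Dia Dia r requires Dia r at some successor in {1, 7, 8}.
    Dia r holds at 1, so Dia Dia r is true at 1.
      At 1: Dia r requires r at some successor in {1, 7, 8}.
        r holds at 7, so Dia r is true at 1.

No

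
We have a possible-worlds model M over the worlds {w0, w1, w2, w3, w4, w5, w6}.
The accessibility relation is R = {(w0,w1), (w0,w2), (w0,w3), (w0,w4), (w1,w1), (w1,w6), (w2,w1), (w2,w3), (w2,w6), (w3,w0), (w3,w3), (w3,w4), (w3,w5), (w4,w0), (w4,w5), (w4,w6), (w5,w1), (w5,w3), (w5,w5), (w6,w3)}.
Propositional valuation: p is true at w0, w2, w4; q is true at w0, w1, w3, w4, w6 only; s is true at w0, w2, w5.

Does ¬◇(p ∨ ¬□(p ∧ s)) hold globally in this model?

No

Recall that □ψ holds at a world iff ψ holds at every accessible world, and ◇ψ holds iff ψ holds at some accessible world.
Let φ = ¬◇(p ∨ ¬□(p ∧ s)). Evaluate φ at each world:
  w0 (successors {w1, w2, w3, w4}): φ is false.
  w1 (successors {w1, w6}): φ is false.
  w2 (successors {w1, w3, w6}): φ is false.
  w3 (successors {w0, w3, w4, w5}): φ is false.
  w4 (successors {w0, w5, w6}): φ is false.
  w5 (successors {w1, w3, w5}): φ is false.
  w6 (successors {w3}): φ is false.
Detail at w0 (counterexample):
  At w0: ◇(p ∨ ¬□(p ∧ s)) is true, so ¬◇(p ∨ ¬□(p ∧ s)) is false.
    At w0: ◇(p ∨ ¬□(p ∧ s)) requires p ∨ ¬□(p ∧ s) at some successor in {w1, w2, w3, w4}.
      p ∨ ¬□(p ∧ s) holds at w1, so ◇(p ∨ ¬□(p ∧ s)) is true at w0.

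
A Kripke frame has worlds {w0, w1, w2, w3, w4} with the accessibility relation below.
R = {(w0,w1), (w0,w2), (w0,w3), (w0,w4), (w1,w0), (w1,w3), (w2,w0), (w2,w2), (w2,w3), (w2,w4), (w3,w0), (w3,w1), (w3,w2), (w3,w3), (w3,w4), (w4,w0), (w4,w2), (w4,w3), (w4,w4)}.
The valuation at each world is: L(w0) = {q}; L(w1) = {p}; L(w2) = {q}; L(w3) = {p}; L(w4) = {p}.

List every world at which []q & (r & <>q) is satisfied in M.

Let φ = []q & (r & <>q). Evaluate φ at each world:
  w0 (successors {w1, w2, w3, w4}): φ is false.
  w1 (successors {w0, w3}): φ is false.
  w2 (successors {w0, w2, w3, w4}): φ is false.
  w3 (successors {w0, w1, w2, w3, w4}): φ is false.
  w4 (successors {w0, w2, w3, w4}): φ is false.
For instance, at w0:
  At w0: []q is false, r & <>q is false, so []q & (r & <>q) is false.
    At w0: []q requires q at every successor {w1, w2, w3, w4}.
      q fails at w1, so []q is false at w0.
    At w0: r is false, <>q is true, so r & <>q is false.
      At w0: <>q requires q at some successor in {w1, w2, w3, w4}.
        q holds at w2, so <>q is true at w0.
Satisfying worlds: none.

none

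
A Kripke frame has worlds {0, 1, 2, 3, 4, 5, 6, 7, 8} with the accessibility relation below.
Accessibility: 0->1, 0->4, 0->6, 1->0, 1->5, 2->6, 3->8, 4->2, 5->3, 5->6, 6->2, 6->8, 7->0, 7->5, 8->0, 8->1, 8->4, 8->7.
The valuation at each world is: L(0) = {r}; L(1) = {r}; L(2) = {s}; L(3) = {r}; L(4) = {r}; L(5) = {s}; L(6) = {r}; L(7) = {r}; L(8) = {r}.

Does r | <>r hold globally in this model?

Recall that <>ψ holds at a world iff ψ holds at some accessible world.
Let φ = r | <>r. Evaluate φ at each world:
  0 (successors {1, 4, 6}): φ is true.
  1 (successors {0, 5}): φ is true.
  2 (successors {6}): φ is true.
  3 (successors {8}): φ is true.
  4 (successors {2}): φ is true.
  5 (successors {3, 6}): φ is true.
  6 (successors {2, 8}): φ is true.
  7 (successors {0, 5}): φ is true.
  8 (successors {0, 1, 4, 7}): φ is true.
For instance, at 1:
  At 1: r is true, <>r is true, so r | <>r is true.
    At 1: <>r requires r at some successor in {0, 5}.
      r holds at 0, so <>r is true at 1.

Yes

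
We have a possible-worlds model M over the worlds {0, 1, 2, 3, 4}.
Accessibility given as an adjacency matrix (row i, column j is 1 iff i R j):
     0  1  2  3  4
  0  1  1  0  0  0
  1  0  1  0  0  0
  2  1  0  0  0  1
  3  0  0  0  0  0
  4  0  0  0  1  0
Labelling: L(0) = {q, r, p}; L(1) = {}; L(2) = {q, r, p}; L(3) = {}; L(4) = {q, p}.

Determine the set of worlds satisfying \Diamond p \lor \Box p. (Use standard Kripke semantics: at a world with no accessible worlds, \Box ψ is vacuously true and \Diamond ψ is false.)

0, 2, 3

Recall that \Box ψ holds at a world iff ψ holds at every accessible world, and \Diamond ψ holds iff ψ holds at some accessible world.
Let φ = \Diamond p \lor \Box p. Evaluate φ at each world:
  0 (successors {0, 1}): φ is true.
  1 (successors {1}): φ is false.
  2 (successors {0, 4}): φ is true.
  3 (successors ∅): φ is true.
  4 (successors {3}): φ is false.
For instance, at 2:
  At 2: \Diamond p is true, \Box p is true, so \Diamond p \lor \Box p is true.
    At 2: \Diamond p requires p at some successor in {0, 4}.
      p holds at 0, so \Diamond p is true at 2.
    At 2: \Box p requires p at every successor {0, 4}.
      At 0: p is true.
      At 4: p is true.
    So \Box p is true at 2.
Satisfying worlds: {0, 2, 3}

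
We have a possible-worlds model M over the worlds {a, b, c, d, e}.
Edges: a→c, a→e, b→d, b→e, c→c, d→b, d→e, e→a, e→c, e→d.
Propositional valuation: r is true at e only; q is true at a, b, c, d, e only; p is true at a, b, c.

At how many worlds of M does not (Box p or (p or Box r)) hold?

Recall that Box ψ holds at a world iff ψ holds at every accessible world, and Dia ψ holds iff ψ holds at some accessible world.
Let φ = not (Box p or (p or Box r)). Evaluate φ at each world:
  a (successors {c, e}): φ is false.
  b (successors {d, e}): φ is false.
  c (successors {c}): φ is false.
  d (successors {b, e}): φ is true.
  e (successors {a, c, d}): φ is true.
For instance, at d:
  At d: Box p or (p or Box r) is false, so not (Box p or (p or Box r)) is true.
    At d: Box p is false, p or Box r is false, so Box p or (p or Box r) is false.
      At d: Box p requires p at every successor {b, e}.
        p fails at e, so Box p is false at d.
      At d: p is false, Box r is false, so p or Box r is false.
Satisfying worlds: {d, e}

2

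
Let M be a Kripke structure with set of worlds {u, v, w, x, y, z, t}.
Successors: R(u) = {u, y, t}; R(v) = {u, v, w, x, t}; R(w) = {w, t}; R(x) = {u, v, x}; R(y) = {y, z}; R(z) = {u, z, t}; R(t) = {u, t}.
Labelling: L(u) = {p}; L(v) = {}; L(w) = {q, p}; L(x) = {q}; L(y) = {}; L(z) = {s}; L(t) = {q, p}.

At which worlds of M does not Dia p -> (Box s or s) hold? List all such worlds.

Recall that Box ψ holds at a world iff ψ holds at every accessible world, and Dia ψ holds iff ψ holds at some accessible world.
Let φ = not Dia p -> (Box s or s). Evaluate φ at each world:
  u (successors {u, y, t}): φ is true.
  v (successors {u, v, w, x, t}): φ is true.
  w (successors {w, t}): φ is true.
  x (successors {u, v, x}): φ is true.
  y (successors {y, z}): φ is false.
  z (successors {u, z, t}): φ is true.
  t (successors {u, t}): φ is true.
For instance, at x:
  At x: not Dia p is false, Box s or s is false, so not Dia p -> (Box s or s) is true.
    At x: Dia p is true, so not Dia p is false.
      At x: Dia p requires p at some successor in {u, v, x}.
        p holds at u, so Dia p is true at x.
    At x: Box s is false, s is false, so Box s or s is false.
      At x: Box s requires s at every successor {u, v, x}.
        s fails at u, so Box s is false at x.
Satisfying worlds: {u, v, w, x, z, t}

u, v, w, x, z, t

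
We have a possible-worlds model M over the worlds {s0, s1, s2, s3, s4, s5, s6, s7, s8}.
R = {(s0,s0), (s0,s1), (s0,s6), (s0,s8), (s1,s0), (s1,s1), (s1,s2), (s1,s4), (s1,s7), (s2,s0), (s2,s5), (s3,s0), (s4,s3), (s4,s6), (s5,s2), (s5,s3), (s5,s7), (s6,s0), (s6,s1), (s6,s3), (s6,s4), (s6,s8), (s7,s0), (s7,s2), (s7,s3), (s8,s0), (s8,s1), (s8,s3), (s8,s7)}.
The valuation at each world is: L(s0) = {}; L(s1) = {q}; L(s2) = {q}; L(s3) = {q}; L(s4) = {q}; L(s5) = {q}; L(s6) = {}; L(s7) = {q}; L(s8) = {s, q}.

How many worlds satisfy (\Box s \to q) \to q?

Let φ = (\Box s \to q) \to q. Evaluate φ at each world:
  s0 (successors {s0, s1, s6, s8}): φ is false.
  s1 (successors {s0, s1, s2, s4, s7}): φ is true.
  s2 (successors {s0, s5}): φ is true.
  s3 (successors {s0}): φ is true.
  s4 (successors {s3, s6}): φ is true.
  s5 (successors {s2, s3, s7}): φ is true.
  s6 (successors {s0, s1, s3, s4, s8}): φ is false.
  s7 (successors {s0, s2, s3}): φ is true.
  s8 (successors {s0, s1, s3, s7}): φ is true.
For instance, at s2:
  At s2: \Box s \to q is true, q is true, so (\Box s \to q) \to q is true.
    At s2: \Box s is false, q is true, so \Box s \to q is true.
      At s2: \Box s requires s at every successor {s0, s5}.
        s fails at s0, so \Box s is false at s2.
Satisfying worlds: {s1, s2, s3, s4, s5, s7, s8}

7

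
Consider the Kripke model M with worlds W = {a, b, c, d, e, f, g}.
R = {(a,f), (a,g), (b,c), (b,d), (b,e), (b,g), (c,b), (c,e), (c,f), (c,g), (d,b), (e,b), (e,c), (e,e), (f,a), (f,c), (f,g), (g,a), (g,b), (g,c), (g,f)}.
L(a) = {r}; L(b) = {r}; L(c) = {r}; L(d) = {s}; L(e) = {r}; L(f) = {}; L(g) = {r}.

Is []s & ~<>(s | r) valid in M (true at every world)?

No

Let φ = []s & ~<>(s | r). Evaluate φ at each world:
  a (successors {f, g}): φ is false.
  b (successors {c, d, e, g}): φ is false.
  c (successors {b, e, f, g}): φ is false.
  d (successors {b}): φ is false.
  e (successors {b, c, e}): φ is false.
  f (successors {a, c, g}): φ is false.
  g (successors {a, b, c, f}): φ is false.
Detail at a (counterexample):
  At a: []s is false, ~<>(s | r) is false, so []s & ~<>(s | r) is false.
    At a: []s requires s at every successor {f, g}.
      s fails at f, so []s is false at a.
    At a: <>(s | r) is true, so ~<>(s | r) is false.
      At a: <>(s | r) requires s | r at some successor in {f, g}.
        s | r holds at g, so <>(s | r) is true at a.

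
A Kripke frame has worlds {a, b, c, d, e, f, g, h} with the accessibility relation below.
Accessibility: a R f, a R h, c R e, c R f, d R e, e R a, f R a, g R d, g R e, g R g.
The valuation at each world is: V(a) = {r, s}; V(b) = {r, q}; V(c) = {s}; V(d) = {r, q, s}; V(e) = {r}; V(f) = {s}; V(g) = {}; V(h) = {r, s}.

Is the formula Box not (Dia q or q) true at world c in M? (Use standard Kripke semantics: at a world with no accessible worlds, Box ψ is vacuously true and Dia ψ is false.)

Yes

At c: Box not (Dia q or q) requires not (Dia q or q) at every successor {e, f}.
    At e: Dia q or q is false, so not (Dia q or q) is true.
      At e: Dia q is false, q is false, so Dia q or q is false.
    At f: Dia q or q is false, so not (Dia q or q) is true.
      At f: Dia q is false, q is false, so Dia q or q is false.
So Box not (Dia q or q) is true at c.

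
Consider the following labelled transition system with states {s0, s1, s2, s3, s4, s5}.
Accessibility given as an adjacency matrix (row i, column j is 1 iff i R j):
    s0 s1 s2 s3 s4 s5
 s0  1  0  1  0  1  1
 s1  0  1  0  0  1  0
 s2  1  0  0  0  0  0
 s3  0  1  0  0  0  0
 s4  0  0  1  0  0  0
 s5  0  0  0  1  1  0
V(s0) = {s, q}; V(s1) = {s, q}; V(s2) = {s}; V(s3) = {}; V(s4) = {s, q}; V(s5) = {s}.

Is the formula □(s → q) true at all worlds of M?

No

Recall that □ψ holds at a world iff ψ holds at every accessible world, and ◇ψ holds iff ψ holds at some accessible world.
Let φ = □(s → q). Evaluate φ at each world:
  s0 (successors {s0, s2, s4, s5}): φ is false.
  s1 (successors {s1, s4}): φ is true.
  s2 (successors {s0}): φ is true.
  s3 (successors {s1}): φ is true.
  s4 (successors {s2}): φ is false.
  s5 (successors {s3, s4}): φ is true.
Detail at s0 (counterexample):
  At s0: □(s → q) requires s → q at every successor {s0, s2, s4, s5}.
    s → q fails at s2, so □(s → q) is false at s0.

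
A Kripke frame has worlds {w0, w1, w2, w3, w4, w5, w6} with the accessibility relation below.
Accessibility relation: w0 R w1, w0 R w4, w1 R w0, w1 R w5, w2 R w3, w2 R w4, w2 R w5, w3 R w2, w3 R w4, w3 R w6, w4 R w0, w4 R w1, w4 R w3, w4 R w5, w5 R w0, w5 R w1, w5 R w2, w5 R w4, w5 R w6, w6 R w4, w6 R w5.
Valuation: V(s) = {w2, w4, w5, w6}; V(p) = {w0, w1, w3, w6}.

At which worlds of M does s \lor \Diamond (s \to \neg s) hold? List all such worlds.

Let φ = s \lor \Diamond (s \to \neg s). Evaluate φ at each world:
  w0 (successors {w1, w4}): φ is true.
  w1 (successors {w0, w5}): φ is true.
  w2 (successors {w3, w4, w5}): φ is true.
  w3 (successors {w2, w4, w6}): φ is false.
  w4 (successors {w0, w1, w3, w5}): φ is true.
  w5 (successors {w0, w1, w2, w4, w6}): φ is true.
  w6 (successors {w4, w5}): φ is true.
For instance, at w3:
  At w3: s is false, \Diamond (s \to \neg s) is false, so s \lor \Diamond (s \to \neg s) is false.
    At w3: \Diamond (s \to \neg s) requires s \to \neg s at some successor in {w2, w4, w6}.
      At w2: s \to \neg s is false.
      At w4: s \to \neg s is false.
      At w6: s \to \neg s is false.
    So \Diamond (s \to \neg s) is false at w3.
Satisfying worlds: {w0, w1, w2, w4, w5, w6}

w0, w1, w2, w4, w5, w6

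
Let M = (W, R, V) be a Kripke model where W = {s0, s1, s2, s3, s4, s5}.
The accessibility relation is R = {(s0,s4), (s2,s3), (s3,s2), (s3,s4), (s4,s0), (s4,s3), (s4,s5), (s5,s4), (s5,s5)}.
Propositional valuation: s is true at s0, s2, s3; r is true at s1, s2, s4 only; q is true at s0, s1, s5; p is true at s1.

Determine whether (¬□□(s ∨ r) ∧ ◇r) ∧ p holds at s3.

No

At s3: ¬□□(s ∨ r) ∧ ◇r is true, p is false, so (¬□□(s ∨ r) ∧ ◇r) ∧ p is false.
  At s3: ¬□□(s ∨ r) is true, ◇r is true, so ¬□□(s ∨ r) ∧ ◇r is true.
    At s3: □□(s ∨ r) is false, so ¬□□(s ∨ r) is true.
      At s3: □□(s ∨ r) requires □(s ∨ r) at every successor {s2, s4}.
        □(s ∨ r) fails at s4, so □□(s ∨ r) is false at s3.
    At s3: ◇r requires r at some successor in {s2, s4}.
      r holds at s2, so ◇r is true at s3.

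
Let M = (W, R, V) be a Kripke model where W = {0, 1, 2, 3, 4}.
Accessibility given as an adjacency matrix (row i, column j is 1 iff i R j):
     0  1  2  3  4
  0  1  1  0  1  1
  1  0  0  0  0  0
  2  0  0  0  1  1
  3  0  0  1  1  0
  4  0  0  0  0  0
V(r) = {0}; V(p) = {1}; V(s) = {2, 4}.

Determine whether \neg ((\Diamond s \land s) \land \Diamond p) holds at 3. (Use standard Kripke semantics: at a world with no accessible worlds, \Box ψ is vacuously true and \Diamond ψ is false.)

Yes

At 3: (\Diamond s \land s) \land \Diamond p is false, so \neg ((\Diamond s \land s) \land \Diamond p) is true.
  At 3: \Diamond s \land s is false, \Diamond p is false, so (\Diamond s \land s) \land \Diamond p is false.
    At 3: \Diamond s is true, s is false, so \Diamond s \land s is false.
      At 3: \Diamond s requires s at some successor in {2, 3}.
        s holds at 2, so \Diamond s is true at 3.
    At 3: \Diamond p requires p at some successor in {2, 3}.
      At 2: p is false.
      At 3: p is false.
    So \Diamond p is false at 3.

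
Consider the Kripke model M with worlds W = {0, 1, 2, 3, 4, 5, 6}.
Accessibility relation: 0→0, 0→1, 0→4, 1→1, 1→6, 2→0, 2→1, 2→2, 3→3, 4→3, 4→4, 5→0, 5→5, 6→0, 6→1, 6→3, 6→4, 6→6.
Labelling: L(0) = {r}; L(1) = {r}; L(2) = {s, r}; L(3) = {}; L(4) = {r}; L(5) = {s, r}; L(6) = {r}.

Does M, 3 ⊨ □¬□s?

At 3: □¬□s requires ¬□s at every successor {3}.
    At 3: □s is false, so ¬□s is true.
      At 3: □s requires s at every successor {3}.
        s fails at 3, so □s is false at 3.
So □¬□s is true at 3.

Yes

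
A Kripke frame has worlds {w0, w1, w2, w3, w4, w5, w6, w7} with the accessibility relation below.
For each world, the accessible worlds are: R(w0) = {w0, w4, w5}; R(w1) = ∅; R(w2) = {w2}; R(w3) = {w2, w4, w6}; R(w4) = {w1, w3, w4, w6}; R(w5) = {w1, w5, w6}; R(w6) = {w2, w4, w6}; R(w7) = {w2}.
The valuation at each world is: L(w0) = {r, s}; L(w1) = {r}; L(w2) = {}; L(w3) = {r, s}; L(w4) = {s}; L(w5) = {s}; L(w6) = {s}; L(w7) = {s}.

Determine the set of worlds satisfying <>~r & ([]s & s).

Recall that []ψ holds at a world iff ψ holds at every accessible world, and <>ψ holds iff ψ holds at some accessible world.
Let φ = <>~r & ([]s & s). Evaluate φ at each world:
  w0 (successors {w0, w4, w5}): φ is true.
  w1 (successors ∅): φ is false.
  w2 (successors {w2}): φ is false.
  w3 (successors {w2, w4, w6}): φ is false.
  w4 (successors {w1, w3, w4, w6}): φ is false.
  w5 (successors {w1, w5, w6}): φ is false.
  w6 (successors {w2, w4, w6}): φ is false.
  w7 (successors {w2}): φ is false.
For instance, at w0:
  At w0: <>~r is true, []s & s is true, so <>~r & ([]s & s) is true.
    At w0: <>~r requires ~r at some successor in {w0, w4, w5}.
      ~r holds at w4, so <>~r is true at w0.
    At w0: []s is true, s is true, so []s & s is true.
      At w0: []s requires s at every successor {w0, w4, w5}.
        At w0: s is true.
        At w4: s is true.
        At w5: s is true.
      So []s is true at w0.
Satisfying worlds: {w0}

w0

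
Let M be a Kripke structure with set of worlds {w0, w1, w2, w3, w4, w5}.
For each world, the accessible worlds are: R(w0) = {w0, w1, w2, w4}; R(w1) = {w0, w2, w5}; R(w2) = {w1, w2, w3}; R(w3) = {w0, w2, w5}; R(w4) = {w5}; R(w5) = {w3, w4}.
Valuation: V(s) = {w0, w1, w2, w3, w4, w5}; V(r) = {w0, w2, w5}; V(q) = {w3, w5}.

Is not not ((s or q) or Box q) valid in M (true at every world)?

Yes

Recall that Box ψ holds at a world iff ψ holds at every accessible world, and Dia ψ holds iff ψ holds at some accessible world.
Let φ = not not ((s or q) or Box q). Evaluate φ at each world:
  w0 (successors {w0, w1, w2, w4}): φ is true.
  w1 (successors {w0, w2, w5}): φ is true.
  w2 (successors {w1, w2, w3}): φ is true.
  w3 (successors {w0, w2, w5}): φ is true.
  w4 (successors {w5}): φ is true.
  w5 (successors {w3, w4}): φ is true.
For instance, at w1:
  At w1: not ((s or q) or Box q) is false, so not not ((s or q) or Box q) is true.
    At w1: (s or q) or Box q is true, so not ((s or q) or Box q) is false.
      At w1: s or q is true, Box q is false, so (s or q) or Box q is true.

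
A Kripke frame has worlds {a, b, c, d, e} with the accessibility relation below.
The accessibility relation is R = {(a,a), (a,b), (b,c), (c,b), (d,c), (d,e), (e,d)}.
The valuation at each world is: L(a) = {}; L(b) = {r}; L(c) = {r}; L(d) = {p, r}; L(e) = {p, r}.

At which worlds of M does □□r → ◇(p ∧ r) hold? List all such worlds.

Let φ = □□r → ◇(p ∧ r). Evaluate φ at each world:
  a (successors {a, b}): φ is true.
  b (successors {c}): φ is false.
  c (successors {b}): φ is false.
  d (successors {c, e}): φ is true.
  e (successors {d}): φ is true.
For instance, at a:
  At a: □□r is false, ◇(p ∧ r) is false, so □□r → ◇(p ∧ r) is true.
    At a: □□r requires □r at every successor {a, b}.
      □r fails at a, so □□r is false at a.
    At a: ◇(p ∧ r) requires p ∧ r at some successor in {a, b}.
      At a: p ∧ r is false.
      At b: p ∧ r is false.
    So ◇(p ∧ r) is false at a.
Satisfying worlds: {a, d, e}

a, d, e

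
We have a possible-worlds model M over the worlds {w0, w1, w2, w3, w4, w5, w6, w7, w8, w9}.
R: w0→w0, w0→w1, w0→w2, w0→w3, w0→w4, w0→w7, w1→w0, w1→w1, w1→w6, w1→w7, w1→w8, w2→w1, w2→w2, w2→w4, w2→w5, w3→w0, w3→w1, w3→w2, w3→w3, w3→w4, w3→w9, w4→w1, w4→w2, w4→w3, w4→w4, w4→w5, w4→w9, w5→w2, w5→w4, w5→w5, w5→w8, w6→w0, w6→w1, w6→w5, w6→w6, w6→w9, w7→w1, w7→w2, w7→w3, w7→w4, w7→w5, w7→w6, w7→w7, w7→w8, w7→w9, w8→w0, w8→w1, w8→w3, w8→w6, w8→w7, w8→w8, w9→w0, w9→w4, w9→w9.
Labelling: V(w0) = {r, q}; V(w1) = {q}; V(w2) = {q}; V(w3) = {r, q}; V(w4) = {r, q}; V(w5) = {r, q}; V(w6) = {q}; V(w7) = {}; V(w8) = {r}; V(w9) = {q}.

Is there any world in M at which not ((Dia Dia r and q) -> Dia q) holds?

No

Let φ = not ((Dia Dia r and q) -> Dia q). Evaluate φ at each world:
  w0 (successors {w0, w1, w2, w3, w4, w7}): φ is false.
  w1 (successors {w0, w1, w6, w7, w8}): φ is false.
  w2 (successors {w1, w2, w4, w5}): φ is false.
  w3 (successors {w0, w1, w2, w3, w4, w9}): φ is false.
  w4 (successors {w1, w2, w3, w4, w5, w9}): φ is false.
  w5 (successors {w2, w4, w5, w8}): φ is false.
  w6 (successors {w0, w1, w5, w6, w9}): φ is false.
  w7 (successors {w1, w2, w3, w4, w5, w6, w7, w8, w9}): φ is false.
  w8 (successors {w0, w1, w3, w6, w7, w8}): φ is false.
  w9 (successors {w0, w4, w9}): φ is false.
For instance, at w1:
  At w1: (Dia Dia r and q) -> Dia q is true, so not ((Dia Dia r and q) -> Dia q) is false.
    At w1: Dia Dia r and q is true, Dia q is true, so (Dia Dia r and q) -> Dia q is true.
      At w1: Dia Dia r is true, q is true, so Dia Dia r and q is true.
      At w1: Dia q requires q at some successor in {w0, w1, w6, w7, w8}.
        q holds at w0, so Dia q is true at w1.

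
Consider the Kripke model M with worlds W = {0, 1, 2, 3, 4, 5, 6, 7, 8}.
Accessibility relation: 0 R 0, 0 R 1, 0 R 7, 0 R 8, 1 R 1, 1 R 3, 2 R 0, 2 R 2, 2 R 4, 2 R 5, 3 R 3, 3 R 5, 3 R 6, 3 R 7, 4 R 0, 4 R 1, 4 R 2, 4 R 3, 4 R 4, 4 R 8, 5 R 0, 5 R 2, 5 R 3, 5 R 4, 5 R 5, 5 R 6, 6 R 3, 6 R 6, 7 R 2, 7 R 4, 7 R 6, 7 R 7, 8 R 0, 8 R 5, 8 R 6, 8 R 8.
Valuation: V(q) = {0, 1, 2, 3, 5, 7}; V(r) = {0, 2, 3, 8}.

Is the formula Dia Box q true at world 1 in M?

At 1: Dia Box q requires Box q at some successor in {1, 3}.
  Box q holds at 1, so Dia Box q is true at 1.
    At 1: Box q requires q at every successor {1, 3}.
      At 1: q is true.
      At 3: q is true.
    So Box q is true at 1.

Yes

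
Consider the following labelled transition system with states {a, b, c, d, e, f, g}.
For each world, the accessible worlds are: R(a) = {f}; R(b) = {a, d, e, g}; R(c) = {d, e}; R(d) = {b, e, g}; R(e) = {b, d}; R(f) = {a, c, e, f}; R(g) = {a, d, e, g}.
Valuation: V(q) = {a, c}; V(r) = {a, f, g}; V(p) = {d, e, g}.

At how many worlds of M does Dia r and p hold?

2

Let φ = Dia r and p. Evaluate φ at each world:
  a (successors {f}): φ is false.
  b (successors {a, d, e, g}): φ is false.
  c (successors {d, e}): φ is false.
  d (successors {b, e, g}): φ is true.
  e (successors {b, d}): φ is false.
  f (successors {a, c, e, f}): φ is false.
  g (successors {a, d, e, g}): φ is true.
For instance, at f:
  At f: Dia r is true, p is false, so Dia r and p is false.
    At f: Dia r requires r at some successor in {a, c, e, f}.
      r holds at a, so Dia r is true at f.
Satisfying worlds: {d, g}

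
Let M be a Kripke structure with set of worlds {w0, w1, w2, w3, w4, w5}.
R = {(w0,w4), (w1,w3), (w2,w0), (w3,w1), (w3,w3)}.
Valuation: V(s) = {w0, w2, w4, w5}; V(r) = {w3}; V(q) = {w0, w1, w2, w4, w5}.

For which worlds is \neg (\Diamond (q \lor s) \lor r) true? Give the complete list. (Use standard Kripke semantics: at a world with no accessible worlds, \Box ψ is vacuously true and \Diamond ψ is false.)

Let φ = \neg (\Diamond (q \lor s) \lor r). Evaluate φ at each world:
  w0 (successors {w4}): φ is false.
  w1 (successors {w3}): φ is true.
  w2 (successors {w0}): φ is false.
  w3 (successors {w1, w3}): φ is false.
  w4 (successors ∅): φ is true.
  w5 (successors ∅): φ is true.
For instance, at w1:
  At w1: \Diamond (q \lor s) \lor r is false, so \neg (\Diamond (q \lor s) \lor r) is true.
    At w1: \Diamond (q \lor s) is false, r is false, so \Diamond (q \lor s) \lor r is false.
      At w1: \Diamond (q \lor s) requires q \lor s at some successor in {w3}.
        At w3: q \lor s is false.
      So \Diamond (q \lor s) is false at w1.
Satisfying worlds: {w1, w4, w5}

w1, w4, w5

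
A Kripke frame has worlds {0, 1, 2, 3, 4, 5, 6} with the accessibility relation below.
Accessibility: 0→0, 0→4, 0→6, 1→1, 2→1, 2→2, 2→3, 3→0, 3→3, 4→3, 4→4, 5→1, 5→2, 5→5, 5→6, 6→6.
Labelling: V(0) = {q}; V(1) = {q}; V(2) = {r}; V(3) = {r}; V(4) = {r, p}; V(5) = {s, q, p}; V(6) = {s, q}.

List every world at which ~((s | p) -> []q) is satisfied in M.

4, 5

Recall that []ψ holds at a world iff ψ holds at every accessible world, and <>ψ holds iff ψ holds at some accessible world.
Let φ = ~((s | p) -> []q). Evaluate φ at each world:
  0 (successors {0, 4, 6}): φ is false.
  1 (successors {1}): φ is false.
  2 (successors {1, 2, 3}): φ is false.
  3 (successors {0, 3}): φ is false.
  4 (successors {3, 4}): φ is true.
  5 (successors {1, 2, 5, 6}): φ is true.
  6 (successors {6}): φ is false.
For instance, at 4:
  At 4: (s | p) -> []q is false, so ~((s | p) -> []q) is true.
    At 4: s | p is true, []q is false, so (s | p) -> []q is false.
      At 4: []q requires q at every successor {3, 4}.
        q fails at 3, so []q is false at 4.
Satisfying worlds: {4, 5}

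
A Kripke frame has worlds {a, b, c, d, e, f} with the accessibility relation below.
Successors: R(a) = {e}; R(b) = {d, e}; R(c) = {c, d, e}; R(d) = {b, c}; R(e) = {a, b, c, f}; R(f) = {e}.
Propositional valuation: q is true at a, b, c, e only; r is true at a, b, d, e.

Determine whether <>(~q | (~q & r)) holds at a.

At a: <>(~q | (~q & r)) requires ~q | (~q & r) at some successor in {e}.
  At e: ~q | (~q & r) is false.
So <>(~q | (~q & r)) is false at a.

No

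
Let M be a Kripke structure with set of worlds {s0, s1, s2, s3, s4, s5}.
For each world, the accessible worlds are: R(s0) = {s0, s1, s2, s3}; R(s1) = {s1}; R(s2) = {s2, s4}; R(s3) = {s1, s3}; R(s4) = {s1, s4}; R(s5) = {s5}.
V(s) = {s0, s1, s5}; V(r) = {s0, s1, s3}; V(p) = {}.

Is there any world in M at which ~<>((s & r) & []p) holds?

Yes

Let φ = ~<>((s & r) & []p). Evaluate φ at each world:
  s0 (successors {s0, s1, s2, s3}): φ is true.
  s1 (successors {s1}): φ is true.
  s2 (successors {s2, s4}): φ is true.
  s3 (successors {s1, s3}): φ is true.
  s4 (successors {s1, s4}): φ is true.
  s5 (successors {s5}): φ is true.
Detail at s0 (witness):
  At s0: <>((s & r) & []p) is false, so ~<>((s & r) & []p) is true.
    At s0: <>((s & r) & []p) requires (s & r) & []p at some successor in {s0, s1, s2, s3}.
      At s0: (s & r) & []p is false.
      At s1: (s & r) & []p is false.
      At s2: (s & r) & []p is false.
      At s3: (s & r) & []p is false.
    So <>((s & r) & []p) is false at s0.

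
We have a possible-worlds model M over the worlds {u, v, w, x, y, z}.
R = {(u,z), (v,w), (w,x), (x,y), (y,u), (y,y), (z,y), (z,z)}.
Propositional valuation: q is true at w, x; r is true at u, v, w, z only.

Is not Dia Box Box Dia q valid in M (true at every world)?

Let φ = not Dia Box Box Dia q. Evaluate φ at each world:
  u (successors {z}): φ is true.
  v (successors {w}): φ is true.
  w (successors {x}): φ is true.
  x (successors {y}): φ is true.
  y (successors {u, y}): φ is true.
  z (successors {y, z}): φ is true.
For instance, at w:
  At w: Dia Box Box Dia q is false, so not Dia Box Box Dia q is true.
    At w: Dia Box Box Dia q requires Box Box Dia q at some successor in {x}.
      At x: Box Box Dia q is false.
    So Dia Box Box Dia q is false at w.

Yes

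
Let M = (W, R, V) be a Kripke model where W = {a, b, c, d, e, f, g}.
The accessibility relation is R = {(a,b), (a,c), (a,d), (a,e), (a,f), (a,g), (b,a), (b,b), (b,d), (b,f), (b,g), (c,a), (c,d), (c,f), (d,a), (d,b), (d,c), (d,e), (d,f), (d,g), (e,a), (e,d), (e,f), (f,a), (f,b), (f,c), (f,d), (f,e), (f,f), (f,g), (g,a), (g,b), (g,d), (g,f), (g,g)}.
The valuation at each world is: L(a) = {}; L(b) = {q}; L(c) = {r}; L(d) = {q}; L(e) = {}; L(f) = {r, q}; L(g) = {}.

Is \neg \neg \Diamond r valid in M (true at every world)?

Yes

Let φ = \neg \neg \Diamond r. Evaluate φ at each world:
  a (successors {b, c, d, e, f, g}): φ is true.
  b (successors {a, b, d, f, g}): φ is true.
  c (successors {a, d, f}): φ is true.
  d (successors {a, b, c, e, f, g}): φ is true.
  e (successors {a, d, f}): φ is true.
  f (successors {a, b, c, d, e, f, g}): φ is true.
  g (successors {a, b, d, f, g}): φ is true.
For instance, at e:
  At e: \neg \Diamond r is false, so \neg \neg \Diamond r is true.
    At e: \Diamond r is true, so \neg \Diamond r is false.
      At e: \Diamond r requires r at some successor in {a, d, f}.
        r holds at f, so \Diamond r is true at e.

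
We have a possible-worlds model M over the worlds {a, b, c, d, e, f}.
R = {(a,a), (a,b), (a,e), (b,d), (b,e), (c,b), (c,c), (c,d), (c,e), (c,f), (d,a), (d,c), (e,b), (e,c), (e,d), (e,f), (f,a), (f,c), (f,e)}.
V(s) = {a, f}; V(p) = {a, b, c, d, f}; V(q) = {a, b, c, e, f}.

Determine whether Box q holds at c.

No

At c: Box q requires q at every successor {b, c, d, e, f}.
  q fails at d, so Box q is false at c.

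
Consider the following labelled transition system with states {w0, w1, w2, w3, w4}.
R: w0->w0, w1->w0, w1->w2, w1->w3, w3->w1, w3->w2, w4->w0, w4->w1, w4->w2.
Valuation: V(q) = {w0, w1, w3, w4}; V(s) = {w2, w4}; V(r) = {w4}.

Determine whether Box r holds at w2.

Yes

At w2: no accessible worlds, so Box r holds vacuously.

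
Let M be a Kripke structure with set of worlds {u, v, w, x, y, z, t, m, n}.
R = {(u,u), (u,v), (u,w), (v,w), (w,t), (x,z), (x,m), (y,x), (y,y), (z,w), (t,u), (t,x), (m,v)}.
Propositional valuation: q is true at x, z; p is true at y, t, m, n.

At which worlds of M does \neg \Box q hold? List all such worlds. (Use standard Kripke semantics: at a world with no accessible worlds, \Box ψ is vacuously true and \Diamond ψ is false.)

Recall that \Box ψ holds at a world iff ψ holds at every accessible world, and \Diamond ψ holds iff ψ holds at some accessible world.
Let φ = \neg \Box q. Evaluate φ at each world:
  u (successors {u, v, w}): φ is true.
  v (successors {w}): φ is true.
  w (successors {t}): φ is true.
  x (successors {z, m}): φ is true.
  y (successors {x, y}): φ is true.
  z (successors {w}): φ is true.
  t (successors {u, x}): φ is true.
  m (successors {v}): φ is true.
  n (successors ∅): φ is false.
For instance, at m:
  At m: \Box q is false, so \neg \Box q is true.
    At m: \Box q requires q at every successor {v}.
      q fails at v, so \Box q is false at m.
Satisfying worlds: {u, v, w, x, y, z, t, m}

u, v, w, x, y, z, t, m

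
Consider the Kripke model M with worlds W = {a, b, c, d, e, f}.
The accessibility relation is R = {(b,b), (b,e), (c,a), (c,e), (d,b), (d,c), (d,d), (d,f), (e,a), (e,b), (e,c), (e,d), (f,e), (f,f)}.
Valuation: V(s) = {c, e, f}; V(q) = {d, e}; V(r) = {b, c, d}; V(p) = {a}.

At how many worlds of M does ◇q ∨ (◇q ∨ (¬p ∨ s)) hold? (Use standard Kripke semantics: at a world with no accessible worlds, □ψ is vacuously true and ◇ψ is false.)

Let φ = ◇q ∨ (◇q ∨ (¬p ∨ s)). Evaluate φ at each world:
  a (successors ∅): φ is false.
  b (successors {b, e}): φ is true.
  c (successors {a, e}): φ is true.
  d (successors {b, c, d, f}): φ is true.
  e (successors {a, b, c, d}): φ is true.
  f (successors {e, f}): φ is true.
For instance, at c:
  At c: ◇q is true, ◇q ∨ (¬p ∨ s) is true, so ◇q ∨ (◇q ∨ (¬p ∨ s)) is true.
    At c: ◇q requires q at some successor in {a, e}.
      q holds at e, so ◇q is true at c.
    At c: ◇q is true, ¬p ∨ s is true, so ◇q ∨ (¬p ∨ s) is true.
      At c: ◇q requires q at some successor in {a, e}.
        q holds at e, so ◇q is true at c.
Satisfying worlds: {b, c, d, e, f}

5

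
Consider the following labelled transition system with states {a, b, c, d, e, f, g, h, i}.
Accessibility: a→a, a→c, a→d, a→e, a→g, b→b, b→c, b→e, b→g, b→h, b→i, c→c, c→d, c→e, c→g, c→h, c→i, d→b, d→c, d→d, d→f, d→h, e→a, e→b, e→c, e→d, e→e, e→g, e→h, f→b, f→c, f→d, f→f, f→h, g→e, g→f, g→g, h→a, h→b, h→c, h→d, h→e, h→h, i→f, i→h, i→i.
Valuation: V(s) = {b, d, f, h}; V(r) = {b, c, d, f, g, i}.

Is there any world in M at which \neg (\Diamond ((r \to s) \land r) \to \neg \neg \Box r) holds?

Recall that \Box ψ holds at a world iff ψ holds at every accessible world, and \Diamond ψ holds iff ψ holds at some accessible world.
Let φ = \neg (\Diamond ((r \to s) \land r) \to \neg \neg \Box r). Evaluate φ at each world:
  a (successors {a, c, d, e, g}): φ is true.
  b (successors {b, c, e, g, h, i}): φ is true.
  c (successors {c, d, e, g, h, i}): φ is true.
  d (successors {b, c, d, f, h}): φ is true.
  e (successors {a, b, c, d, e, g, h}): φ is true.
  f (successors {b, c, d, f, h}): φ is true.
  g (successors {e, f, g}): φ is true.
  h (successors {a, b, c, d, e, h}): φ is true.
  i (successors {f, h, i}): φ is true.
Detail at a (witness):
  At a: \Diamond ((r \to s) \land r) \to \neg \neg \Box r is false, so \neg (\Diamond ((r \to s) \land r) \to \neg \neg \Box r) is true.
    At a: \Diamond ((r \to s) \land r) is true, \neg \neg \Box r is false, so \Diamond ((r \to s) \land r) \to \neg \neg \Box r is false.
      At a: \Diamond ((r \to s) \land r) requires (r \to s) \land r at some successor in {a, c, d, e, g}.
        (r \to s) \land r holds at d, so \Diamond ((r \to s) \land r) is true at a.
      At a: \neg \Box r is true, so \neg \neg \Box r is false.

Yes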